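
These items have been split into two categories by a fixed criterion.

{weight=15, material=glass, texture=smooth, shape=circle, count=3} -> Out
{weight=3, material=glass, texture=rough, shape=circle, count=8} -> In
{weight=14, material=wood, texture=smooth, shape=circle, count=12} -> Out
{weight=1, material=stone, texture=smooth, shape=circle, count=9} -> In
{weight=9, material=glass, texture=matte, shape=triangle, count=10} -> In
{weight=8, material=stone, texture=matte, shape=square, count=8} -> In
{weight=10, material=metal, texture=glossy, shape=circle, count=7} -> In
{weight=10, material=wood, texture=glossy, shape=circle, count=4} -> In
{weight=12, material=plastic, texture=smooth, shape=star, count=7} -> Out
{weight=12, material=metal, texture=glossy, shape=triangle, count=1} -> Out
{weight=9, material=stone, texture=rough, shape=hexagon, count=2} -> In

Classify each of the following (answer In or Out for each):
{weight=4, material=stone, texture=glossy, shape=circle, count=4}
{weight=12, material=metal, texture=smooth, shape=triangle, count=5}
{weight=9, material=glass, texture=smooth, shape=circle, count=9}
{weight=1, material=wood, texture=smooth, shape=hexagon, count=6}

In, Out, In, In

The distinguishing property — weight ≤ 10 — holds for all the 'In' cases and none of the 'Out' cases.
{weight=4, material=stone, texture=glossy, shape=circle, count=4}: weight = 4, passes → In.
{weight=12, material=metal, texture=smooth, shape=triangle, count=5}: weight = 12, fails this test → Out.
{weight=9, material=glass, texture=smooth, shape=circle, count=9}: weight = 9, passes → In.
{weight=1, material=wood, texture=smooth, shape=hexagon, count=6}: weight = 1, passes → In.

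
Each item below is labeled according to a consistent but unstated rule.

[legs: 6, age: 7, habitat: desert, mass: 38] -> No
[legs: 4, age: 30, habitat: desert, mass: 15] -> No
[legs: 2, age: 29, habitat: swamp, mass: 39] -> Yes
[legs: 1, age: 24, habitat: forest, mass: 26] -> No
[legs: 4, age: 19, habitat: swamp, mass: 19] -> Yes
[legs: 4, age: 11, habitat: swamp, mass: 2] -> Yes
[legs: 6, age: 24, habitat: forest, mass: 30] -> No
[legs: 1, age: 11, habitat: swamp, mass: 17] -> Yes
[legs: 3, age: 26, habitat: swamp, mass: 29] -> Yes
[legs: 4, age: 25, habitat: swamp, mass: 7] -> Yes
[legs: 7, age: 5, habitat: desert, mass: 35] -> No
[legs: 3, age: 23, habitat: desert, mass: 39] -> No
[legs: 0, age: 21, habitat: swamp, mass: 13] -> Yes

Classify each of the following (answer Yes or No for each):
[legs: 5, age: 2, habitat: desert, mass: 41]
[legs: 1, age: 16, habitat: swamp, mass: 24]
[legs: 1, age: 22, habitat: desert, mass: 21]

No, Yes, No

The classifier is using: habitat is swamp.
[legs: 5, age: 2, habitat: desert, mass: 41]: No (habitat is desert).
[legs: 1, age: 16, habitat: swamp, mass: 24]: Yes (habitat is swamp).
[legs: 1, age: 22, habitat: desert, mass: 21]: No (habitat is desert).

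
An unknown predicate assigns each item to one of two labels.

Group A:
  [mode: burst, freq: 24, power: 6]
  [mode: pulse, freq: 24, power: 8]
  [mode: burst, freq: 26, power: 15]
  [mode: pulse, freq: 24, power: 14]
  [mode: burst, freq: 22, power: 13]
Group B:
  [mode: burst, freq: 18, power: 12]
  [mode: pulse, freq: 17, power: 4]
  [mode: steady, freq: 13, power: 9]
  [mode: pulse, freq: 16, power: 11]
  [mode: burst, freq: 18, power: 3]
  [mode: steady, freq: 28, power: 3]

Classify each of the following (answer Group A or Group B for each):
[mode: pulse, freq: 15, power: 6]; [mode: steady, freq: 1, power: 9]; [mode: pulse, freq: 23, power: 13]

Every 'Group A' example satisfies: freq ≥ 22 AND freq ≤ 26. None of the 'Group B' examples do.

Group B, Group B, Group A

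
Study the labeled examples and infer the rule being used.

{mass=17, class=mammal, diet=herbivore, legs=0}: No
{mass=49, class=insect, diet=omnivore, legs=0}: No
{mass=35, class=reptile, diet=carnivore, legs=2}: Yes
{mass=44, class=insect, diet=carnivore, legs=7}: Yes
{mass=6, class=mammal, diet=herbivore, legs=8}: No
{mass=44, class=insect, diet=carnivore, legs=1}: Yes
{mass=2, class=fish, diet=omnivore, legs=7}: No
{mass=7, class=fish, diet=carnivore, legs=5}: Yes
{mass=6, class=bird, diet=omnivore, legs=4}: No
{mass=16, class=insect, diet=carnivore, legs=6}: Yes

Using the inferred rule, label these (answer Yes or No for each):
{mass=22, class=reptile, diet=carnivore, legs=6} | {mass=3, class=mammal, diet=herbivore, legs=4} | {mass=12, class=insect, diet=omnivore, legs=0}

Yes, No, No

One predicate separates the groups cleanly: diet is carnivore.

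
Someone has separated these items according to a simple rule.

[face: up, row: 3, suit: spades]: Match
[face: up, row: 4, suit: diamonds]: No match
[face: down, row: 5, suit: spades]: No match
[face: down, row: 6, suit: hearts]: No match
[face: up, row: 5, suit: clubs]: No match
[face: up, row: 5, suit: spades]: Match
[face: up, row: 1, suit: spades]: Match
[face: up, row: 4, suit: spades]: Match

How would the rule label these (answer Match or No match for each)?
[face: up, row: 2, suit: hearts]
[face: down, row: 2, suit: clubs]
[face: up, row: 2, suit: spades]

No match, No match, Match

'Match' ⟺ suit is spades AND face is up.
[face: up, row: 2, suit: hearts]: suit is hearts, face is up — does not pass, so No match.
[face: down, row: 2, suit: clubs]: suit is clubs, face is down — does not pass, so No match.
[face: up, row: 2, suit: spades]: suit is spades, face is up — meets the rule, so Match.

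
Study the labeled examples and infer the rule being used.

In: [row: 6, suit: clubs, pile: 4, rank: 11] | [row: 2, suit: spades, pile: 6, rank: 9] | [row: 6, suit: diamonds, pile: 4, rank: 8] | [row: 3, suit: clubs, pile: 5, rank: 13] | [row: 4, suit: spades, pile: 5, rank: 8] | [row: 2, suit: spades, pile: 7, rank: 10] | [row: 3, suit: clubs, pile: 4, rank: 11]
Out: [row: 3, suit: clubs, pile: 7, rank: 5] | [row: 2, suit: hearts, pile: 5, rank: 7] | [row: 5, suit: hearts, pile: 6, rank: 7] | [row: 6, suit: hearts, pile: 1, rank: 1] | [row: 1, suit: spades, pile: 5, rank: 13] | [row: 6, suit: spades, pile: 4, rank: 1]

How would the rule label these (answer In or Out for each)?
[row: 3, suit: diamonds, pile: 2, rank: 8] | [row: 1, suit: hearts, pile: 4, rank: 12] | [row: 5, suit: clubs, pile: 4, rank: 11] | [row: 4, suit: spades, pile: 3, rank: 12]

Rule: row ≥ 2 AND rank ≥ 8. This holds for each 'In' example and fails for each 'Out' one.
In: [row: 3, suit: diamonds, pile: 2, rank: 8], since row = 3, rank = 8.
Out: [row: 1, suit: hearts, pile: 4, rank: 12], since row = 1, rank = 12.
In: [row: 5, suit: clubs, pile: 4, rank: 11], since row = 5, rank = 11.
In: [row: 4, suit: spades, pile: 3, rank: 12], since row = 4, rank = 12.

In, Out, In, In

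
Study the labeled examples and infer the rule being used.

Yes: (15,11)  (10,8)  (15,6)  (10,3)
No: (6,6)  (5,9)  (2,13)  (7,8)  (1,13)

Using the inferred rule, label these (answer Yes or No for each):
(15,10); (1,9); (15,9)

Yes, No, Yes

The distinguishing property — first > second — holds for all the 'Yes' cases and none of the 'No' cases.
(15,10): 15 > 10 — passes, so Yes. (1,9): 1 < 9 — does not pass, so No. (15,9): 15 > 9 — passes, so Yes.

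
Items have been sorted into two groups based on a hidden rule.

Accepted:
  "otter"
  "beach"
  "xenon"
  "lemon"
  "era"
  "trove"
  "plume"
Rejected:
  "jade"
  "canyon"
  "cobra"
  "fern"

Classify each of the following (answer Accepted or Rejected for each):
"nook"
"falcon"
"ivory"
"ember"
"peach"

The pattern is that an item is 'Accepted' exactly when: odd length AND contains 'e'.

Rejected, Rejected, Rejected, Accepted, Accepted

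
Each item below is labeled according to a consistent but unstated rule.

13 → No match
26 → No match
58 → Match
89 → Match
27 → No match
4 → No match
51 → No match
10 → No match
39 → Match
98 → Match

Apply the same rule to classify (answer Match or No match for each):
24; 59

The rule appears to be: digit sum ≥ 10.
24: No match (digit sum 2+4 = 6).
59: Match (digit sum 5+9 = 14).

No match, Match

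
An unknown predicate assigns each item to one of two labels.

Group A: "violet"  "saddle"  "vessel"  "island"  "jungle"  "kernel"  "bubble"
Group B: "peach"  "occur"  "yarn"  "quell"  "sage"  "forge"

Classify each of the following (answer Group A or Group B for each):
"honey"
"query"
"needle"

Group B, Group B, Group A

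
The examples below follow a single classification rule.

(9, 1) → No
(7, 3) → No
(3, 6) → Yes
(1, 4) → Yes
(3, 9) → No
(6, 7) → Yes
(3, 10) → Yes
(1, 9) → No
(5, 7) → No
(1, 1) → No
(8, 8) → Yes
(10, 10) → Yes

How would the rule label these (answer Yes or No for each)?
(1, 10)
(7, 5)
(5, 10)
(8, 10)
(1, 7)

Yes, No, Yes, Yes, No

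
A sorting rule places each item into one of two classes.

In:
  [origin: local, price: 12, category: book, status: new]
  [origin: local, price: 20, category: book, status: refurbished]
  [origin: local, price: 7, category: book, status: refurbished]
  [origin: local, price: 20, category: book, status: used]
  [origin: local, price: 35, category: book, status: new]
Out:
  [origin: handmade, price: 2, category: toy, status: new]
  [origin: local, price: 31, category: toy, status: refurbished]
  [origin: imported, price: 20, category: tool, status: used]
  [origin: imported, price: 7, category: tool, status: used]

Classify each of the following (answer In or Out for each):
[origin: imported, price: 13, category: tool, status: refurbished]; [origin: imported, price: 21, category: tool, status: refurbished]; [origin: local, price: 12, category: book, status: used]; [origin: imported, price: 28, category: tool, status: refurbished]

Comparing the two groups points to one rule — category is book.
[origin: imported, price: 13, category: tool, status: refurbished]: Out (category is tool). [origin: imported, price: 21, category: tool, status: refurbished]: Out (category is tool). [origin: local, price: 12, category: book, status: used]: In (category is book). [origin: imported, price: 28, category: tool, status: refurbished]: Out (category is tool).

Out, Out, In, Out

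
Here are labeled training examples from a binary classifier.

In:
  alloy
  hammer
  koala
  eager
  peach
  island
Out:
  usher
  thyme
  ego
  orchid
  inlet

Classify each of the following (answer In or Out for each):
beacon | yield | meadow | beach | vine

In, Out, In, In, Out

'In' ⟺ contains 'a'.
beacon — has 'a', hence In.
yield — no 'a', hence Out.
meadow — has 'a', hence In.
beach — has 'a', hence In.
vine — no 'a', hence Out.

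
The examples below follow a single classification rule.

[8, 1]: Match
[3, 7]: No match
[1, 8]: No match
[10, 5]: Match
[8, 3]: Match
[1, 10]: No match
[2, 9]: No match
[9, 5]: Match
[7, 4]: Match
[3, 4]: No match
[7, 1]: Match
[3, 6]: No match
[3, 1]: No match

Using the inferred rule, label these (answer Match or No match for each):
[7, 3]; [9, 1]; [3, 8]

Match, Match, No match

The classifier is using: first ≥ 4.
[7, 3] — first 7, hence Match. [9, 1] — first 9, hence Match. [3, 8] — first 3, hence No match.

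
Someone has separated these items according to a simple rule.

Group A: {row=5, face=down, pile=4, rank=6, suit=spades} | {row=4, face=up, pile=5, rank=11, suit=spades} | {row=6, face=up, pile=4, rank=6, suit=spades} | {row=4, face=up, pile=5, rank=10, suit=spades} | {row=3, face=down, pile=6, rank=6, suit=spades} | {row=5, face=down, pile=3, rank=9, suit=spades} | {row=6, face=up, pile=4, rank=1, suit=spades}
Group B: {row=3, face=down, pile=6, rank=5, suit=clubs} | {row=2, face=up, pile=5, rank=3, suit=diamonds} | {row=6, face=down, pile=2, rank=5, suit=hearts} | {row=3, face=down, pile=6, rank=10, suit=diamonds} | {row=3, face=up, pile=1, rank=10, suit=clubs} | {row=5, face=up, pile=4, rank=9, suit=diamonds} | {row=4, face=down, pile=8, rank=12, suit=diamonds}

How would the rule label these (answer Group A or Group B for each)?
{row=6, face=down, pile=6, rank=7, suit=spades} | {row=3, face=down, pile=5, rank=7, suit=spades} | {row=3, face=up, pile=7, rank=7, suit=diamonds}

Group A, Group A, Group B

The distinguishing property — suit is spades — holds for all the 'Group A' cases and none of the 'Group B' cases.
{row=6, face=down, pile=6, rank=7, suit=spades} — suit is spades, hence Group A.
{row=3, face=down, pile=5, rank=7, suit=spades} — suit is spades, hence Group A.
{row=3, face=up, pile=7, rank=7, suit=diamonds} — suit is diamonds, hence Group B.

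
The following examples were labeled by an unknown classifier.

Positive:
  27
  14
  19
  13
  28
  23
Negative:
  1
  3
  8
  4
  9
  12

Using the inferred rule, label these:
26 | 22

Positive, Positive

Rule: at least 13. This holds for each 'Positive' example and fails for each 'Negative' one.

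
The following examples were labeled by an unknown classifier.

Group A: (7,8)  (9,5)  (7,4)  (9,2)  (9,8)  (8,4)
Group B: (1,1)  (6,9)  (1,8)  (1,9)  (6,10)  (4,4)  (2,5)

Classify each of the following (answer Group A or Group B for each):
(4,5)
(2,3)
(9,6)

Group B, Group B, Group A

The classifier is using: first ≥ 7.
Group B: (4,5), since first 4. Group B: (2,3), since first 2. Group A: (9,6), since first 9.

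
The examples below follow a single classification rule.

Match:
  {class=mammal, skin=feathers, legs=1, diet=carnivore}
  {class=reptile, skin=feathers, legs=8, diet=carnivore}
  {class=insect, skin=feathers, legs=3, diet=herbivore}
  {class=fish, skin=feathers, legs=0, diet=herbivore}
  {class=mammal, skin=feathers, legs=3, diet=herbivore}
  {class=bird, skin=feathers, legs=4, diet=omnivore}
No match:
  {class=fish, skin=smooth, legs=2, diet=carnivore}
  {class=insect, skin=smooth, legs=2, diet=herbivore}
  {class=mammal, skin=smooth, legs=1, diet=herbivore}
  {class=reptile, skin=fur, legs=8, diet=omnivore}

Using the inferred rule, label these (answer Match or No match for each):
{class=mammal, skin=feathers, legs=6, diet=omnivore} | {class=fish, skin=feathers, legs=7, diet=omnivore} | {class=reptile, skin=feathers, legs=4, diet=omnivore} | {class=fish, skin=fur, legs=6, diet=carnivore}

The distinguishing property — skin is feathers — holds for all the 'Match' cases and none of the 'No match' cases.
Match: {class=mammal, skin=feathers, legs=6, diet=omnivore}, since skin is feathers.
Match: {class=fish, skin=feathers, legs=7, diet=omnivore}, since skin is feathers.
Match: {class=reptile, skin=feathers, legs=4, diet=omnivore}, since skin is feathers.
No match: {class=fish, skin=fur, legs=6, diet=carnivore}, since skin is fur.

Match, Match, Match, No match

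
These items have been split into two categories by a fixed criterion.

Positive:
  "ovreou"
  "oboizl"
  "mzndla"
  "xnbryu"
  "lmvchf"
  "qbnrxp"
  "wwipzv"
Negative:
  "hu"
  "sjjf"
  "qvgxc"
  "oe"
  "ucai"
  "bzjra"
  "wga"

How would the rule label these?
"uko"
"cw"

'Positive' ⟺ length 6.
"uko": length 3 — lacks this property, so Negative. "cw": length 2 — lacks this property, so Negative.

Negative, Negative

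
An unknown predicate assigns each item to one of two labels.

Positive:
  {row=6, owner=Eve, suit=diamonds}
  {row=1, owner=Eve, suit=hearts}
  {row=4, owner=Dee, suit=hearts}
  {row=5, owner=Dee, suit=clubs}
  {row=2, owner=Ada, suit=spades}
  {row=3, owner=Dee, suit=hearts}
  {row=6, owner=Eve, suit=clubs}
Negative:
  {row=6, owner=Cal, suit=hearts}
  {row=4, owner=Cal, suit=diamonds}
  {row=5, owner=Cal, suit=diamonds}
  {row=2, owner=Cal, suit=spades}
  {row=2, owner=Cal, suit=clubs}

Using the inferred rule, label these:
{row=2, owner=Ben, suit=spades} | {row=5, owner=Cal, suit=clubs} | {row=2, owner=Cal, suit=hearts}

Positive, Negative, Negative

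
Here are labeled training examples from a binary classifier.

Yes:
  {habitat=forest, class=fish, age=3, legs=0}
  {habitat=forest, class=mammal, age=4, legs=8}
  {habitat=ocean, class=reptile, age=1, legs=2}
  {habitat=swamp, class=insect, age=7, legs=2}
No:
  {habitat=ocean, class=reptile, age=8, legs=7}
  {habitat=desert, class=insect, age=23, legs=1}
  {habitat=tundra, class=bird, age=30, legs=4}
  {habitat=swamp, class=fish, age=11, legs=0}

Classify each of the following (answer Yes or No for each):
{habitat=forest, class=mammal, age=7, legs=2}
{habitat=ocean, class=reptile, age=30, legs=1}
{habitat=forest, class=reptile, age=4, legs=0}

Yes, No, Yes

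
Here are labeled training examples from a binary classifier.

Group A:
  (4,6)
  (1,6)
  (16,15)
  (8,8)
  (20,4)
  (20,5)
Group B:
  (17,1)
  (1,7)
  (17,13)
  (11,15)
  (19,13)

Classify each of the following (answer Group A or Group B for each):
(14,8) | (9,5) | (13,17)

Group A, Group B, Group B

One predicate separates the groups cleanly: product is even.
(14,8) — 14·8 = 112, hence Group A.
(9,5) — 9·5 = 45, hence Group B.
(13,17) — 13·17 = 221, hence Group B.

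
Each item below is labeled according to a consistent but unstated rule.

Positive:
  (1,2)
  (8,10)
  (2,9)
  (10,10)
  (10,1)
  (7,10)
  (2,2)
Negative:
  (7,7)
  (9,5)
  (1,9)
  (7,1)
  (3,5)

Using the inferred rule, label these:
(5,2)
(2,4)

Positive, Positive

The simplest hypothesis consistent with all the labels is: product is even.
(5,2) → 5·2 = 10 → Positive. (2,4) → 2·4 = 8 → Positive.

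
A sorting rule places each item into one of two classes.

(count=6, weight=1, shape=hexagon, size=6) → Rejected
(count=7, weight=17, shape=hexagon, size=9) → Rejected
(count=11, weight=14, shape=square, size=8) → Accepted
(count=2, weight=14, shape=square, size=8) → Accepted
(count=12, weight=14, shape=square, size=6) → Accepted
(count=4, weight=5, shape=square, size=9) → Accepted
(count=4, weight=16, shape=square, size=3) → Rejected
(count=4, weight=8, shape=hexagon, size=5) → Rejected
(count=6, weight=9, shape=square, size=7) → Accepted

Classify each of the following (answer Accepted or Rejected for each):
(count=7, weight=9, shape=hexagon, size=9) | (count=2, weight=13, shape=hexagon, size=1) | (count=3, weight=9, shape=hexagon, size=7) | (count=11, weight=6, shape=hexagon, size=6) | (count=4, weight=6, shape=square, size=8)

Rejected, Rejected, Rejected, Rejected, Accepted

A rule that fits every label: shape is square AND size ≥ 5 — true of each 'Accepted' example, false of each 'Rejected' one.
(count=7, weight=9, shape=hexagon, size=9) → shape is hexagon, size = 9 → Rejected. (count=2, weight=13, shape=hexagon, size=1) → shape is hexagon, size = 1 → Rejected. (count=3, weight=9, shape=hexagon, size=7) → shape is hexagon, size = 7 → Rejected. (count=11, weight=6, shape=hexagon, size=6) → shape is hexagon, size = 6 → Rejected. (count=4, weight=6, shape=square, size=8) → shape is square, size = 8 → Accepted.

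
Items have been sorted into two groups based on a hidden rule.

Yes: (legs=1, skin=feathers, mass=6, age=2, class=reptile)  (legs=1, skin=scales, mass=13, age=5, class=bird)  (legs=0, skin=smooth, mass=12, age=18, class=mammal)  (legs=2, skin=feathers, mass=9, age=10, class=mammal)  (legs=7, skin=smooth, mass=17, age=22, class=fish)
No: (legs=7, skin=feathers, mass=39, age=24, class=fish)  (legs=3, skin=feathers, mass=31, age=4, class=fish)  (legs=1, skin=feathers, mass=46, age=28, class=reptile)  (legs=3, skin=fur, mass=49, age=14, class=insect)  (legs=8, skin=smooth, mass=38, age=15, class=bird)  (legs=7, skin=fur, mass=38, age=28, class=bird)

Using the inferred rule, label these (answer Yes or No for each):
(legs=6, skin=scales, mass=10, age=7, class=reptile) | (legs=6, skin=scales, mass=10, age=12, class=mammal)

Yes, Yes

The distinguishing property — mass ≤ 17 — holds for all the 'Yes' cases and none of the 'No' cases.
(legs=6, skin=scales, mass=10, age=7, class=reptile): mass = 10, passes → Yes.
(legs=6, skin=scales, mass=10, age=12, class=mammal): mass = 10, passes → Yes.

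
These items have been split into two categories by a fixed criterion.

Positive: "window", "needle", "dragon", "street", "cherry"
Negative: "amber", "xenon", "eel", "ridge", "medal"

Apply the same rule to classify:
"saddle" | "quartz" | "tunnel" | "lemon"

The distinguishing property — even length — holds for all the 'Positive' cases and none of the 'Negative' cases.

Positive, Positive, Positive, Negative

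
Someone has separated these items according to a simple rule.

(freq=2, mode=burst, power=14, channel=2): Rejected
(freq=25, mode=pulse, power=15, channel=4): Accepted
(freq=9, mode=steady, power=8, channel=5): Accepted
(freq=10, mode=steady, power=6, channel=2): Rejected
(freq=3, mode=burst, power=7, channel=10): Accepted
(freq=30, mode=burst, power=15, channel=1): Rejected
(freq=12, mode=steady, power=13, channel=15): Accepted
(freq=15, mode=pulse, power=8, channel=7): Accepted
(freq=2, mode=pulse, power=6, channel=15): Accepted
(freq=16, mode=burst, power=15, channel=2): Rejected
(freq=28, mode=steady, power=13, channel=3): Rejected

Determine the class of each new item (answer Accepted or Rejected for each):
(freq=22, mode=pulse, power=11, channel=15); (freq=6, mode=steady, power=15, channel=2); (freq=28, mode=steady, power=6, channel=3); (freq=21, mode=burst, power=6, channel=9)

Accepted, Rejected, Rejected, Accepted

The rule appears to be: channel ≥ 4.
(freq=22, mode=pulse, power=11, channel=15) → channel = 15 → Accepted.
(freq=6, mode=steady, power=15, channel=2) → channel = 2 → Rejected.
(freq=28, mode=steady, power=6, channel=3) → channel = 3 → Rejected.
(freq=21, mode=burst, power=6, channel=9) → channel = 9 → Accepted.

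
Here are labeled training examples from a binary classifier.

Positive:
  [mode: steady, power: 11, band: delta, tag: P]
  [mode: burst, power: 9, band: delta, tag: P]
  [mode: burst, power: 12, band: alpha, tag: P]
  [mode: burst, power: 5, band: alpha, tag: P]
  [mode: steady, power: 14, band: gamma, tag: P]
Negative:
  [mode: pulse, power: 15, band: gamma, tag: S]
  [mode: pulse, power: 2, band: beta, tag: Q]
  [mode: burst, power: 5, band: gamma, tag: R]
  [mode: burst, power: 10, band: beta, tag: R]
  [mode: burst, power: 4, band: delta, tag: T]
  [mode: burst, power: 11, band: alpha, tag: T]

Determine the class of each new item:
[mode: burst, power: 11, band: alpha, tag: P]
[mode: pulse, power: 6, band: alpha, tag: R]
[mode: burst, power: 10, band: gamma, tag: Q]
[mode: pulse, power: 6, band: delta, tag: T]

Positive, Negative, Negative, Negative

All 'Positive' examples share one property — tag is P — and every 'Negative' example lacks it.
[mode: burst, power: 11, band: alpha, tag: P]: tag is P — satisfies this, so Positive. [mode: pulse, power: 6, band: alpha, tag: R]: tag is R — fails the rule, so Negative. [mode: burst, power: 10, band: gamma, tag: Q]: tag is Q — fails the rule, so Negative. [mode: pulse, power: 6, band: delta, tag: T]: tag is T — fails the rule, so Negative.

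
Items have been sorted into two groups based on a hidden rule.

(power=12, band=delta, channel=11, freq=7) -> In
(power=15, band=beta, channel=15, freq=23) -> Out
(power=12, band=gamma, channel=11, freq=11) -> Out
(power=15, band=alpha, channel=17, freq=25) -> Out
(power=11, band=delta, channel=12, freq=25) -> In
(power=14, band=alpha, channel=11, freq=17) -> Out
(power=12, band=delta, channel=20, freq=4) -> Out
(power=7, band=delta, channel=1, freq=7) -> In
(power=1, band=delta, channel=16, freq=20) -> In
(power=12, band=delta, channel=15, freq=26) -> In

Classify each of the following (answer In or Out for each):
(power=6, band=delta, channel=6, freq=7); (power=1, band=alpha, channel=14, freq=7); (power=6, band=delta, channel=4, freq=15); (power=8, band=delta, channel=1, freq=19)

All 'In' examples share one property — band is delta AND freq ≥ 7 — and every 'Out' example lacks it.
(power=6, band=delta, channel=6, freq=7): band is delta, freq = 7 — checks out, so In. (power=1, band=alpha, channel=14, freq=7): band is alpha, freq = 7 — does not pass, so Out. (power=6, band=delta, channel=4, freq=15): band is delta, freq = 15 — checks out, so In. (power=8, band=delta, channel=1, freq=19): band is delta, freq = 19 — checks out, so In.

In, Out, In, In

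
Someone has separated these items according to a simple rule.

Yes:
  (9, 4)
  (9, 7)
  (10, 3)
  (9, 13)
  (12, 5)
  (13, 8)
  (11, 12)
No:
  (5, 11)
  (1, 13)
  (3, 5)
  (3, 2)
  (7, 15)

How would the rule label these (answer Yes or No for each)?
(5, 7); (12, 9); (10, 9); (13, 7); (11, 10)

No, Yes, Yes, Yes, Yes

The pattern is that an item is 'Yes' exactly when: first ≥ 8.
(5, 7): first 5, doesn't match → No.
(12, 9): first 12, meets the rule → Yes.
(10, 9): first 10, meets the rule → Yes.
(13, 7): first 13, meets the rule → Yes.
(11, 10): first 11, meets the rule → Yes.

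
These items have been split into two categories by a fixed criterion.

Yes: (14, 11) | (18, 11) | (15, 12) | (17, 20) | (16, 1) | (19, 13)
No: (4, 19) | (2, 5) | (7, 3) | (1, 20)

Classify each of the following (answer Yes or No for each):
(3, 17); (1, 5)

No, No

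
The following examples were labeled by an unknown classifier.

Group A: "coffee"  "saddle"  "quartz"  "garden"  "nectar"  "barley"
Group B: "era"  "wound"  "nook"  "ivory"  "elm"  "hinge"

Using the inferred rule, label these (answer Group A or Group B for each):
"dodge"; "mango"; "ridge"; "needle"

Group B, Group B, Group B, Group A

All 'Group A' examples share one property — length 6 — and every 'Group B' example lacks it.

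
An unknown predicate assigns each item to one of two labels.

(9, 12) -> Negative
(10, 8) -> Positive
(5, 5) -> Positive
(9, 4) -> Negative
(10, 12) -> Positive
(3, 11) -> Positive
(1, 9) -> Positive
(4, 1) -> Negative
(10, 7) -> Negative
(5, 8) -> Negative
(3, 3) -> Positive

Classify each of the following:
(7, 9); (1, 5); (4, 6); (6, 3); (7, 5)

Comparing the two groups points to one rule — sum is even.
(7, 9): Positive (7+9 = 16). (1, 5): Positive (1+5 = 6). (4, 6): Positive (4+6 = 10). (6, 3): Negative (6+3 = 9). (7, 5): Positive (7+5 = 12).

Positive, Positive, Positive, Negative, Positive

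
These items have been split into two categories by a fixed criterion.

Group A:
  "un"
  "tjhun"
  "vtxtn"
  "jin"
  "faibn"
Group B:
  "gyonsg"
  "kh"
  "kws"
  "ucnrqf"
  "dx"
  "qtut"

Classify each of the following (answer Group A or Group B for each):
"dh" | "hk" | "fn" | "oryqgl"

Group B, Group B, Group A, Group B

A rule that fits every label: ends with 'n' — true of each 'Group A' example, false of each 'Group B' one.
Group B: "dh", since ends with 'h'. Group B: "hk", since ends with 'k'. Group A: "fn", since ends with 'n'. Group B: "oryqgl", since ends with 'l'.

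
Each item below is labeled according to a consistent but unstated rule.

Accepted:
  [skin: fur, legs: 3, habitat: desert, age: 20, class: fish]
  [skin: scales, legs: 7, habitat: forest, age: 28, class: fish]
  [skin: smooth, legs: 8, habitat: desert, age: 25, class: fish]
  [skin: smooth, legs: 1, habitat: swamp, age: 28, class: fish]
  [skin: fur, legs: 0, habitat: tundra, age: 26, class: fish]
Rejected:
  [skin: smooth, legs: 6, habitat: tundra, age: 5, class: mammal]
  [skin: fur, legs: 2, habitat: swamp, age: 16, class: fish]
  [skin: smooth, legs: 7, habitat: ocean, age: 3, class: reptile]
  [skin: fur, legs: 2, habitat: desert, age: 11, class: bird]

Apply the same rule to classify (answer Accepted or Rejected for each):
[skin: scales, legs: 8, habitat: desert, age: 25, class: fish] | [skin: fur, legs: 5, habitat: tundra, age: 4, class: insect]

Accepted, Rejected

Every 'Accepted' example satisfies: age ≥ 20. None of the 'Rejected' examples do.
[skin: scales, legs: 8, habitat: desert, age: 25, class: fish]: Accepted (age = 25). [skin: fur, legs: 5, habitat: tundra, age: 4, class: insect]: Rejected (age = 4).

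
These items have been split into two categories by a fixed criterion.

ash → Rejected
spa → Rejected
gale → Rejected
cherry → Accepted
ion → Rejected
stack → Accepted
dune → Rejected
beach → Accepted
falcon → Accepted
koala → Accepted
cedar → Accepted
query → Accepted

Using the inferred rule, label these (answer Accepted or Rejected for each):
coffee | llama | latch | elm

The pattern is that an item is 'Accepted' exactly when: length ≥ 5.
coffee: length 6 — qualifies, so Accepted.
llama: length 5 — qualifies, so Accepted.
latch: length 5 — qualifies, so Accepted.
elm: length 3 — does not pass, so Rejected.

Accepted, Accepted, Accepted, Rejected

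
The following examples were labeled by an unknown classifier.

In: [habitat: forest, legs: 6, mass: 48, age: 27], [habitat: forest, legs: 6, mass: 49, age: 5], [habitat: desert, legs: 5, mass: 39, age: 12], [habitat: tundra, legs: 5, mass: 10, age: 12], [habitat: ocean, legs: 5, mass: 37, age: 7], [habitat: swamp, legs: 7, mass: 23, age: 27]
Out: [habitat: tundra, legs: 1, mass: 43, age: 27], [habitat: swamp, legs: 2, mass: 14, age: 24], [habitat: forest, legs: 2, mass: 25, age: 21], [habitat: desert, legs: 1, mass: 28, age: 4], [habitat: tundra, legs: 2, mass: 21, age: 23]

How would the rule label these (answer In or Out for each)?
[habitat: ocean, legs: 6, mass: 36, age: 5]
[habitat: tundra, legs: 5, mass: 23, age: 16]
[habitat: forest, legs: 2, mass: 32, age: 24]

In, In, Out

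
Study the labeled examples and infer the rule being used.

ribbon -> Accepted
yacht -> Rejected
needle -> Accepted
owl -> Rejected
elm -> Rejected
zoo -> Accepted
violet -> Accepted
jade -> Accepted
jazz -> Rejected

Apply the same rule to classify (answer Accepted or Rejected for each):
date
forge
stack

Accepted, Accepted, Rejected

'Accepted' ⟺ has ≥ 2 vowels.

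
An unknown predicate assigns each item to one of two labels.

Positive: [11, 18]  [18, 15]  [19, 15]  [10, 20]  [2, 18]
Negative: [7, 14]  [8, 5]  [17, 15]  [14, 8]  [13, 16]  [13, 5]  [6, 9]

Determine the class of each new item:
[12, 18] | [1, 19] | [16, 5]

Positive, Positive, Negative

A rule that fits every label: max ≥ 18 — true of each 'Positive' example, false of each 'Negative' one.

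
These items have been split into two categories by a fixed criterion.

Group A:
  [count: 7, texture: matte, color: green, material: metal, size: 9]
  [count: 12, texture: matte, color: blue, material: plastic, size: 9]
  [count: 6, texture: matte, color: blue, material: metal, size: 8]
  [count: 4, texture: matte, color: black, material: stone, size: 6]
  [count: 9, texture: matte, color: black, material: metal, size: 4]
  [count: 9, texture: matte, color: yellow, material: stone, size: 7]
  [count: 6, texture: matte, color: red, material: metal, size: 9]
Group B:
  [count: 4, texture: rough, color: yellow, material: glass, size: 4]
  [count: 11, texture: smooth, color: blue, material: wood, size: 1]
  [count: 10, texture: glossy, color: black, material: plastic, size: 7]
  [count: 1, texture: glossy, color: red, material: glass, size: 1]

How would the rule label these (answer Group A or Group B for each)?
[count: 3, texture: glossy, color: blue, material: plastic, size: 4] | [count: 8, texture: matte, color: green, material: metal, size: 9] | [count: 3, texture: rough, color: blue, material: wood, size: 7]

Group B, Group A, Group B

Looking at the examples, the only property every 'Group A' case has and every 'Group B' case lacks is: texture is matte.
[count: 3, texture: glossy, color: blue, material: plastic, size: 4]: texture is glossy — fails this test, so Group B. [count: 8, texture: matte, color: green, material: metal, size: 9]: texture is matte — meets the rule, so Group A. [count: 3, texture: rough, color: blue, material: wood, size: 7]: texture is rough — fails this test, so Group B.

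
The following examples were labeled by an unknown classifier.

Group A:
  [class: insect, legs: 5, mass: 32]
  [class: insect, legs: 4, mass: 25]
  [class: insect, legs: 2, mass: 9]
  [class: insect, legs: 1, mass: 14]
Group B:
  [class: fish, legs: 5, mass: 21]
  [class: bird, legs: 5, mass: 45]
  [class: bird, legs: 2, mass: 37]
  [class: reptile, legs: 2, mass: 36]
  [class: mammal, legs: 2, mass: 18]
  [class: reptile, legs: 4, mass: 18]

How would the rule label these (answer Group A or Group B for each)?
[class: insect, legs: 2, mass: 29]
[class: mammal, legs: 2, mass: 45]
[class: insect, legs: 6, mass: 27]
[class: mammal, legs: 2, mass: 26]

One predicate separates the groups cleanly: class is insect.

Group A, Group B, Group A, Group B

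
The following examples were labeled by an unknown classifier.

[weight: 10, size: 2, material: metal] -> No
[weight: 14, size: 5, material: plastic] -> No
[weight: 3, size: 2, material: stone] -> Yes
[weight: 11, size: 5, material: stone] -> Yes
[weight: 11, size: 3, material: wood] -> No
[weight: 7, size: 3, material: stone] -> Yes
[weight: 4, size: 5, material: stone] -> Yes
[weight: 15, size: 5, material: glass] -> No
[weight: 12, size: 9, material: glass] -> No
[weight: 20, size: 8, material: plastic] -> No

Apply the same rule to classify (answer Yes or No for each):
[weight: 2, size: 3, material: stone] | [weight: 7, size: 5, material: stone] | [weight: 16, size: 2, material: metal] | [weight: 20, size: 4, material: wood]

Yes, Yes, No, No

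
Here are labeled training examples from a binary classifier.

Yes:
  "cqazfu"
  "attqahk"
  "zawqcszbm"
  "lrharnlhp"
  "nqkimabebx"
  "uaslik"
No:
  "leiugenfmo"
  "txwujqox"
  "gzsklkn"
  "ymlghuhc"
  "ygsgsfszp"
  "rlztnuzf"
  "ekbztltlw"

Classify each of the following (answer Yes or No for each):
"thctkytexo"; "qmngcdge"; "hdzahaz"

No, No, Yes

The pattern is that an item is 'Yes' exactly when: contains 'a'.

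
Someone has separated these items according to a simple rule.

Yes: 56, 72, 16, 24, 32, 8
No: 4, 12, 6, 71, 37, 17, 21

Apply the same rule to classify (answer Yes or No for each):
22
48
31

No, Yes, No

A rule that fits every label: multiple of 8 — true of each 'Yes' example, false of each 'No' one.
22 → 22 = 8·2 + 6 → No. 48 → 48 = 8·6 → Yes. 31 → 31 = 8·3 + 7 → No.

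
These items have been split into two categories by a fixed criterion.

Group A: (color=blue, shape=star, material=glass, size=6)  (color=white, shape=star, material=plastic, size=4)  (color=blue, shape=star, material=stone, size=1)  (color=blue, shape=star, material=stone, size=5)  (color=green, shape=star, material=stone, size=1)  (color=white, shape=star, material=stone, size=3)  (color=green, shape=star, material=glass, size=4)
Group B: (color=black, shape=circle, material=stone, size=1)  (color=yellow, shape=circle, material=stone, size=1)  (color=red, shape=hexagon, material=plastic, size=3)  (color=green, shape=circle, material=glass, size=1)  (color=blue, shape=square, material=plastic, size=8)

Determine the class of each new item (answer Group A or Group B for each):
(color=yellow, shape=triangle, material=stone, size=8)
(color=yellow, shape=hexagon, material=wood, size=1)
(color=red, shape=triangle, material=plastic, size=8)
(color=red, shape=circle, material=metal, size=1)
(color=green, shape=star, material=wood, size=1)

The distinguishing property — shape is star — holds for all the 'Group A' cases and none of the 'Group B' cases.
(color=yellow, shape=triangle, material=stone, size=8): shape is triangle — fails this test, so Group B. (color=yellow, shape=hexagon, material=wood, size=1): shape is hexagon — fails this test, so Group B. (color=red, shape=triangle, material=plastic, size=8): shape is triangle — fails this test, so Group B. (color=red, shape=circle, material=metal, size=1): shape is circle — fails this test, so Group B. (color=green, shape=star, material=wood, size=1): shape is star — qualifies, so Group A.

Group B, Group B, Group B, Group B, Group A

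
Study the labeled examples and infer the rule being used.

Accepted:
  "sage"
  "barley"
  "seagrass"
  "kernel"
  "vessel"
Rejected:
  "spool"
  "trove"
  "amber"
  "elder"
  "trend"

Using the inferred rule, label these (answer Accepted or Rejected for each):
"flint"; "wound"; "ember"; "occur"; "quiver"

One predicate separates the groups cleanly: even length.
"flint": length 5, fails the rule → Rejected. "wound": length 5, fails the rule → Rejected. "ember": length 5, fails the rule → Rejected. "occur": length 5, fails the rule → Rejected. "quiver": length 6, meets the rule → Accepted.

Rejected, Rejected, Rejected, Rejected, Accepted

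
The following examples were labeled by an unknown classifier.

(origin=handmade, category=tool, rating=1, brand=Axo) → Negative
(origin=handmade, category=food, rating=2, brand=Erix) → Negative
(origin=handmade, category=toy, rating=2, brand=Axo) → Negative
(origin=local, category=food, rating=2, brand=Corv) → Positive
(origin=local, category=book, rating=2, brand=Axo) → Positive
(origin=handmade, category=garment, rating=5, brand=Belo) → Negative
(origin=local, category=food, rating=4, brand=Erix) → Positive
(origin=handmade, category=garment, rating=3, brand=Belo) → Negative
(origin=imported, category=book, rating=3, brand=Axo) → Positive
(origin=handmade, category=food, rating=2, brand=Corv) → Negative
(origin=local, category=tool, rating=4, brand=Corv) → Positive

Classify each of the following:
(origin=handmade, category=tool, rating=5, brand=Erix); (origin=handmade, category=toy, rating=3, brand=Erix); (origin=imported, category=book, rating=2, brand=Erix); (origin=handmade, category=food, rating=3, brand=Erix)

The simplest hypothesis consistent with all the labels is: origin is not handmade.
(origin=handmade, category=tool, rating=5, brand=Erix): origin is handmade, fails this test → Negative.
(origin=handmade, category=toy, rating=3, brand=Erix): origin is handmade, fails this test → Negative.
(origin=imported, category=book, rating=2, brand=Erix): origin is imported, has this property → Positive.
(origin=handmade, category=food, rating=3, brand=Erix): origin is handmade, fails this test → Negative.

Negative, Negative, Positive, Negative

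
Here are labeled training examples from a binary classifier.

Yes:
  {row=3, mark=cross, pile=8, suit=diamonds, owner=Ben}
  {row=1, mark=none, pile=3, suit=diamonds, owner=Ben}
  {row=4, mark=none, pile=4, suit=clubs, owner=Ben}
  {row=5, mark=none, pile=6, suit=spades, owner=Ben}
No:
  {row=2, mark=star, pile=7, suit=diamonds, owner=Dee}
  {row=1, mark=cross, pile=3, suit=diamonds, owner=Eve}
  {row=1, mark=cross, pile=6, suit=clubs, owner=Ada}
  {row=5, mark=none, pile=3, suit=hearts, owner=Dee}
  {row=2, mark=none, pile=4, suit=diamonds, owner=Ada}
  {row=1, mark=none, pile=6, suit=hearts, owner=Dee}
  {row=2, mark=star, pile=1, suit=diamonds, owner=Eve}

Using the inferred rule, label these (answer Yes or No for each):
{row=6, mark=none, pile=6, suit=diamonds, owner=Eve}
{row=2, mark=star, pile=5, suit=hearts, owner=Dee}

All 'Yes' examples share one property — owner is Ben — and every 'No' example lacks it.
{row=6, mark=none, pile=6, suit=diamonds, owner=Eve}: owner is Eve, fails the rule → No. {row=2, mark=star, pile=5, suit=hearts, owner=Dee}: owner is Dee, fails the rule → No.

No, No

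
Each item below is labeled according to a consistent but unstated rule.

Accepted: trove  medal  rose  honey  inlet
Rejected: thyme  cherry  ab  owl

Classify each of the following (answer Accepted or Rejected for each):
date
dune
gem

Accepted, Accepted, Rejected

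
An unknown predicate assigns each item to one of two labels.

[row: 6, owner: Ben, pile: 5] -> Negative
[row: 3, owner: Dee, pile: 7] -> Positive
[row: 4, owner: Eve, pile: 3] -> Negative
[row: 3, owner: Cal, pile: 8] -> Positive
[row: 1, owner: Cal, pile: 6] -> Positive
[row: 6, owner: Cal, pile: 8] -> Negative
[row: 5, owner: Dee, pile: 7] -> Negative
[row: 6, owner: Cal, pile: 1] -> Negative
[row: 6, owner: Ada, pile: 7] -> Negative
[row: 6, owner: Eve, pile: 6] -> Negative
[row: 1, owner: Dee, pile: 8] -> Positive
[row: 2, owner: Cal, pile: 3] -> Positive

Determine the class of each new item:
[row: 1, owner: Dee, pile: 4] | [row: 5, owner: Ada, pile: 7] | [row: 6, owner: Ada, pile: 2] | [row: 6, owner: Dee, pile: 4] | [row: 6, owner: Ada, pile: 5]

Positive, Negative, Negative, Negative, Negative

The rule appears to be: row ≤ 3.
[row: 1, owner: Dee, pile: 4] — row = 1, hence Positive.
[row: 5, owner: Ada, pile: 7] — row = 5, hence Negative.
[row: 6, owner: Ada, pile: 2] — row = 6, hence Negative.
[row: 6, owner: Dee, pile: 4] — row = 6, hence Negative.
[row: 6, owner: Ada, pile: 5] — row = 6, hence Negative.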